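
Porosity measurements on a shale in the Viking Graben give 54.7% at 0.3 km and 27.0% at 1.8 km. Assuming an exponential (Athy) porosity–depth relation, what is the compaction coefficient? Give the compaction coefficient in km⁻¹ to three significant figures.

Athy: phi(Z) = phi₀ e^(−cZ) ⇒ phi₁/phi₂ = e^{c(Z₂−Z₁)} ⇒ c = ln(phi₁/phi₂)/(Z₂−Z₁)
c = ln(0.547/0.27) / (1.8 − 0.3) = ln(2.026) / 1.5 = 0.7060 / 1.5 = 0.4707 km⁻¹

0.471 km⁻¹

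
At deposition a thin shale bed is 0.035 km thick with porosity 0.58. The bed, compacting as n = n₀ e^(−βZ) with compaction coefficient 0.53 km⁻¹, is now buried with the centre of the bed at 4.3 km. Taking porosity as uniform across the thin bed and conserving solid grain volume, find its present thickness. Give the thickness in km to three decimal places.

Porosity at 4.3 km: n = 0.58·exp(−0.53×4.3) = 0.0594
Solid-volume conservation: h(1−n) = h₀(1−n₀) ⇒ h = h₀·(1−n₀)/(1−n)
h = 0.035 × (1 − 0.58)/(1 − 0.0594) = 0.035 × 0.4465 = 0.0156 km

0.016 km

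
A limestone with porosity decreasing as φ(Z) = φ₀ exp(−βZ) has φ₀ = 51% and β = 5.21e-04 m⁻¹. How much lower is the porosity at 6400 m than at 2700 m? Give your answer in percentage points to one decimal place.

10.7 percentage points

Working in km (1 km = 1000 m; β in km⁻¹ = β in m⁻¹ × 1000):
φ(2.7) = 0.51·e^(−0.521×2.7) = 0.1249
φ(6.4) = 0.51·e^(−0.521×6.4) = 0.0182
Δφ = 0.1249 − 0.0182 = 0.1068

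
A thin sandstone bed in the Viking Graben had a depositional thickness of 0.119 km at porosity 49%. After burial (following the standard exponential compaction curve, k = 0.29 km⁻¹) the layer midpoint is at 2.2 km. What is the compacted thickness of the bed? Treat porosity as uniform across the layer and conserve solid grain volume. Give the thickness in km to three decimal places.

Porosity at 2.2 km: phi = 0.49·exp(−0.29×2.2) = 0.2589
Solid-volume conservation: h(1−phi) = h₀(1−phi₀) ⇒ h = h₀·(1−phi₀)/(1−phi)
h = 0.119 × (1 − 0.49)/(1 − 0.2589) = 0.119 × 0.6882 = 0.0819 km

0.082 km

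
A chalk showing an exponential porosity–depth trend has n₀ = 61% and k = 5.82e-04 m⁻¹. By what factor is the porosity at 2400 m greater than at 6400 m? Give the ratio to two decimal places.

10.26

Working in km (1 km = 1000 m; k in km⁻¹ = k in m⁻¹ × 1000):
n(d₁)/n(d₂) = e^(−k·d₁)/e^(−k·d₂) = e^{k(d₂−d₁)}
= exp(0.582 × 4) = exp(2.328) = 10.2574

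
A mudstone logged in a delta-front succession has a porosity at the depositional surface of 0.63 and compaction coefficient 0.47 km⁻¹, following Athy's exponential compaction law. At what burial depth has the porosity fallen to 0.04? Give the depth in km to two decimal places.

5.87 km

Invert Athy's law: z = ln(n₀/n) / β
z = ln(0.63/0.04) / 0.47 = ln(15.75) / 0.47 = 2.7568 / 0.47 = 5.866 km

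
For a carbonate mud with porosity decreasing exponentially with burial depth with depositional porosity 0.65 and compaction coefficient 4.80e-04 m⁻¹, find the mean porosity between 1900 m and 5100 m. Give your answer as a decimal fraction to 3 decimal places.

Working in km (1 km = 1000 m; c in km⁻¹ = c in m⁻¹ × 1000):
⟨phi⟩ = (1/(z₂−z₁)) ∫ phi₀ e^(−cz) dz = phi₀·(e^(−c·z₁) − e^(−c·z₂)) / (c·(z₂−z₁))
e^(−0.48×1.9) = 0.4017; e^(−0.48×5.1) = 0.0865
⟨phi⟩ = 0.65 × (0.4017 − 0.0865) / (0.48 × 3.2) = 0.65 × 0.2052 = 0.1334

0.133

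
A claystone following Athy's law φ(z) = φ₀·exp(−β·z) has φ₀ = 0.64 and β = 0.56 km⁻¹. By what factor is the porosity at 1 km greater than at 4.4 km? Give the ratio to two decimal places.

φ(z₁)/φ(z₂) = e^(−β·z₁)/e^(−β·z₂) = e^{β(z₂−z₁)}
= exp(0.56 × 3.4) = exp(1.904) = 6.7127

6.71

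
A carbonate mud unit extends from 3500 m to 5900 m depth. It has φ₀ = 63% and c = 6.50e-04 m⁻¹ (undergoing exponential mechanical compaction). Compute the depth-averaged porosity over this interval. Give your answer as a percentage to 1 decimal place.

3.3%

Working in km (1 km = 1000 m; c in km⁻¹ = c in m⁻¹ × 1000):
⟨φ⟩ = (1/(z₂−z₁)) ∫ φ₀ e^(−cz) dz = φ₀·(e^(−c·z₁) − e^(−c·z₂)) / (c·(z₂−z₁))
e^(−0.65×3.5) = 0.1028; e^(−0.65×5.9) = 0.0216
⟨φ⟩ = 0.63 × (0.1028 − 0.0216) / (0.65 × 2.4) = 0.63 × 0.0520 = 0.0328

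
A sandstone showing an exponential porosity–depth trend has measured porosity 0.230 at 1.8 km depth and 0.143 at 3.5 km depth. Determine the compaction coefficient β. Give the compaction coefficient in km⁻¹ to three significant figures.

Athy: n(Z) = n₀ e^(−βZ) ⇒ n₁/n₂ = e^{β(Z₂−Z₁)} ⇒ β = ln(n₁/n₂)/(Z₂−Z₁)
β = ln(0.23/0.143) / (3.5 − 1.8) = ln(1.608) / 1.7 = 0.4752 / 1.7 = 0.2795 km⁻¹

0.280 km⁻¹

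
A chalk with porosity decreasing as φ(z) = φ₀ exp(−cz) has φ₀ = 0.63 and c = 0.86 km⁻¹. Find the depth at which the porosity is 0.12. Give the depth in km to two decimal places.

Invert Athy's law: z = ln(φ₀/φ) / c
z = ln(0.63/0.12) / 0.86 = ln(5.25) / 0.86 = 1.6582 / 0.86 = 1.928 km

1.93 km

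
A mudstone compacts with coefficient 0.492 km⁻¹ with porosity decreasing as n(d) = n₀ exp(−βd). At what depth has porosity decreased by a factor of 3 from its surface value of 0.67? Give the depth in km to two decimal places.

n/n₀ = 1/3 ⇒ exp(−β·d) = 1/3 ⇒ d = ln(3) / β
d = 1.0986 / 0.492 = 2.233 km

2.23 km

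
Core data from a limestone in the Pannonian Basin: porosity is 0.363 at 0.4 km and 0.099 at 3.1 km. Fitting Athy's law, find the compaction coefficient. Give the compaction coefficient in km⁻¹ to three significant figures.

Athy: phi(z) = phi₀ e^(−kz) ⇒ phi₁/phi₂ = e^{k(z₂−z₁)} ⇒ k = ln(phi₁/phi₂)/(z₂−z₁)
k = ln(0.363/0.099) / (3.1 − 0.4) = ln(3.667) / 2.7 = 1.2993 / 2.7 = 0.4812 km⁻¹

0.481 km⁻¹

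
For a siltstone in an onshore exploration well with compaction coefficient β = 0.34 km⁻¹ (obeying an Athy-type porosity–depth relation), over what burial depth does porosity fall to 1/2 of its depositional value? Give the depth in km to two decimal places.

n/n₀ = 1/2 ⇒ exp(−β·Z) = 1/2 ⇒ Z = ln(2) / β
Z = 0.6931 / 0.34 = 2.039 km

2.04 km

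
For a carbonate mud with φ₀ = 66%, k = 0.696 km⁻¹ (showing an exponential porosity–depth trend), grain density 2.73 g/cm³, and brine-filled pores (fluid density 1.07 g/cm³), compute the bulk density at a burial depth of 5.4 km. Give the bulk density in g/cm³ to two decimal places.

Porosity at depth: φ = 0.66·exp(−0.696×5.4) = 0.66×0.0233 = 0.0154
Bulk density: ρ_b = (1−φ)ρ_g + φ·ρ_f = 0.9846×2.73 + 0.0154×1.07
       = 2.688 + 0.016 = 2.704 g/cm³

2.70 g/cm³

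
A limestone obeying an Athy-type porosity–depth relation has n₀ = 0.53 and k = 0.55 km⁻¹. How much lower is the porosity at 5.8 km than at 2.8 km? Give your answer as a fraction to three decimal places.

0.092

n(2.8) = 0.53·e^(−0.55×2.8) = 0.1136
n(5.8) = 0.53·e^(−0.55×5.8) = 0.0218
Δn = 0.1136 − 0.0218 = 0.0918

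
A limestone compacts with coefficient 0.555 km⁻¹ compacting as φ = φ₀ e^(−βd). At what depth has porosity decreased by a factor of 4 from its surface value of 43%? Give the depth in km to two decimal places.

φ/φ₀ = 1/4 ⇒ exp(−β·d) = 1/4 ⇒ d = ln(4) / β
d = 1.3863 / 0.555 = 2.498 km

2.50 km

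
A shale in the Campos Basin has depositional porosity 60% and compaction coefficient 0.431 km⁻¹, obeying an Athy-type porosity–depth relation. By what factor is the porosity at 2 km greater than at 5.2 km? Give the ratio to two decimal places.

phi(z₁)/phi(z₂) = e^(−β·z₁)/e^(−β·z₂) = e^{β(z₂−z₁)}
= exp(0.431 × 3.2) = exp(1.379) = 3.9717

3.97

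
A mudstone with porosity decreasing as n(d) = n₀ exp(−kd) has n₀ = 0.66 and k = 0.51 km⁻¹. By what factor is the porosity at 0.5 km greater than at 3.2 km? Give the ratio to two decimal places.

n(d₁)/n(d₂) = e^(−k·d₁)/e^(−k·d₂) = e^{k(d₂−d₁)}
= exp(0.51 × 2.7) = exp(1.377) = 3.9630

3.96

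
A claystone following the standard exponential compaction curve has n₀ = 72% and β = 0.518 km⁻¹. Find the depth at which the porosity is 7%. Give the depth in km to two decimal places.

Invert Athy's law: Z = ln(n₀/n) / β
Z = ln(0.72/0.07) / 0.518 = ln(10.29) / 0.518 = 2.3308 / 0.518 = 4.500 km

4.50 km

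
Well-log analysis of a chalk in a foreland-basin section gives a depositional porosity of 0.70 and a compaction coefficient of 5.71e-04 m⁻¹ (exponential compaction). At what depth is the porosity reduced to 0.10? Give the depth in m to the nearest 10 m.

3410 m

Working in km (1 km = 1000 m; k in km⁻¹ = k in m⁻¹ × 1000):
Invert Athy's law: d = ln(phi₀/phi) / k
d = ln(0.7/0.1) / 0.571 = ln(7) / 0.571 = 1.9459 / 0.571 = 3.408 km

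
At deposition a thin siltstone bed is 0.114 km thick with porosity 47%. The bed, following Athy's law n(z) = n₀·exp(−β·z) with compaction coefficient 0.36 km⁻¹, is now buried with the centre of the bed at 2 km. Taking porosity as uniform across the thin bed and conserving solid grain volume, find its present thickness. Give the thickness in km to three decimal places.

Porosity at 2 km: n = 0.47·exp(−0.36×2) = 0.2288
Solid-volume conservation: h(1−n) = h₀(1−n₀) ⇒ h = h₀·(1−n₀)/(1−n)
h = 0.114 × (1 − 0.47)/(1 − 0.2288) = 0.114 × 0.6872 = 0.0783 km

0.078 km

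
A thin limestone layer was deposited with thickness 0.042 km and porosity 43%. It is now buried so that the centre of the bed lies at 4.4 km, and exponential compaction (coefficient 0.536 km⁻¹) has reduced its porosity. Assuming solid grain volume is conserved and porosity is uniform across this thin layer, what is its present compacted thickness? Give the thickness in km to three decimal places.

Porosity at 4.4 km: n = 0.43·exp(−0.536×4.4) = 0.0407
Solid-volume conservation: h(1−n) = h₀(1−n₀) ⇒ h = h₀·(1−n₀)/(1−n)
h = 0.042 × (1 − 0.43)/(1 − 0.0407) = 0.042 × 0.5942 = 0.0250 km

0.025 km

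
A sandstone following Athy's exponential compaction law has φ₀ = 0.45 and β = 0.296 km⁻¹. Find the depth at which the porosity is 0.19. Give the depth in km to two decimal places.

Invert Athy's law: Z = ln(φ₀/φ) / β
Z = ln(0.45/0.19) / 0.296 = ln(2.368) / 0.296 = 0.8622 / 0.296 = 2.913 km

2.91 km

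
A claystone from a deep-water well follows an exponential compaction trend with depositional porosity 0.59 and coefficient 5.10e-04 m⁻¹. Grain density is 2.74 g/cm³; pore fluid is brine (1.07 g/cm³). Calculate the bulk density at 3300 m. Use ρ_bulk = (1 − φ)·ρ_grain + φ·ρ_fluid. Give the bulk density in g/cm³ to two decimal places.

2.56 g/cm³

Working in km (1 km = 1000 m; c in km⁻¹ = c in m⁻¹ × 1000):
Porosity at depth: φ = 0.59·exp(−0.51×3.3) = 0.59×0.1858 = 0.1096
Bulk density: ρ_b = (1−φ)ρ_g + φ·ρ_f = 0.8904×2.74 + 0.1096×1.07
       = 2.440 + 0.117 = 2.557 g/cm³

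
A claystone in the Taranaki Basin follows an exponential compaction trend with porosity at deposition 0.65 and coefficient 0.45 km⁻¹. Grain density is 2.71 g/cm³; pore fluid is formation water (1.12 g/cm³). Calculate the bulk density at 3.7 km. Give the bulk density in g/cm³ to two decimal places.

Porosity at depth: n = 0.65·exp(−0.45×3.7) = 0.65×0.1892 = 0.1230
Bulk density: ρ_b = (1−n)ρ_g + n·ρ_f = 0.8770×2.71 + 0.1230×1.12
       = 2.377 + 0.138 = 2.514 g/cm³

2.51 g/cm³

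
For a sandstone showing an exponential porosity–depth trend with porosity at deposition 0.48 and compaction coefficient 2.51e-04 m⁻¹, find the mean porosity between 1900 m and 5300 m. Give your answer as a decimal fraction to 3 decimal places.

Working in km (1 km = 1000 m; k in km⁻¹ = k in m⁻¹ × 1000):
⟨n⟩ = (1/(z₂−z₁)) ∫ n₀ e^(−kz) dz = n₀·(e^(−k·z₁) − e^(−k·z₂)) / (k·(z₂−z₁))
e^(−0.251×1.9) = 0.6207; e^(−0.251×5.3) = 0.2644
⟨n⟩ = 0.48 × (0.6207 − 0.2644) / (0.251 × 3.4) = 0.48 × 0.4175 = 0.2004

0.200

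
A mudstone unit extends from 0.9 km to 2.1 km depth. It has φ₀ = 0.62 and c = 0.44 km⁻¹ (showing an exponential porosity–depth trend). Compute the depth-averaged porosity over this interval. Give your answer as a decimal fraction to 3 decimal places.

⟨φ⟩ = (1/(z₂−z₁)) ∫ φ₀ e^(−cz) dz = φ₀·(e^(−c·z₁) − e^(−c·z₂)) / (c·(z₂−z₁))
e^(−0.44×0.9) = 0.6730; e^(−0.44×2.1) = 0.3969
⟨φ⟩ = 0.62 × (0.6730 − 0.3969) / (0.44 × 1.2) = 0.62 × 0.5229 = 0.3242

0.324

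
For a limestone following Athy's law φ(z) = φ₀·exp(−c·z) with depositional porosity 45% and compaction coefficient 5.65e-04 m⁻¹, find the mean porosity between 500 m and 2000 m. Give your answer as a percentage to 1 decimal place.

22.9%

Working in km (1 km = 1000 m; c in km⁻¹ = c in m⁻¹ × 1000):
⟨φ⟩ = (1/(z₂−z₁)) ∫ φ₀ e^(−cz) dz = φ₀·(e^(−c·z₁) − e^(−c·z₂)) / (c·(z₂−z₁))
e^(−0.565×0.5) = 0.7539; e^(−0.565×2) = 0.3230
⟨φ⟩ = 0.45 × (0.7539 − 0.3230) / (0.565 × 1.5) = 0.45 × 0.5084 = 0.2288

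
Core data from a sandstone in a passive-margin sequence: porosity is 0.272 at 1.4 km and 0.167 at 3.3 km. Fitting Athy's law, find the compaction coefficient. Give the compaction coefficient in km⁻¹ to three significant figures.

Athy: n(Z) = n₀ e^(−cZ) ⇒ n₁/n₂ = e^{c(Z₂−Z₁)} ⇒ c = ln(n₁/n₂)/(Z₂−Z₁)
c = ln(0.272/0.167) / (3.3 − 1.4) = ln(1.629) / 1.9 = 0.4878 / 1.9 = 0.2567 km⁻¹

0.257 km⁻¹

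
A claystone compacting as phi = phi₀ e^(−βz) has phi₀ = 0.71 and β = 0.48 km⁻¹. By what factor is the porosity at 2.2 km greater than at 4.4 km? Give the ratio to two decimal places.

phi(z₁)/phi(z₂) = e^(−β·z₁)/e^(−β·z₂) = e^{β(z₂−z₁)}
= exp(0.48 × 2.2) = exp(1.056) = 2.8748

2.87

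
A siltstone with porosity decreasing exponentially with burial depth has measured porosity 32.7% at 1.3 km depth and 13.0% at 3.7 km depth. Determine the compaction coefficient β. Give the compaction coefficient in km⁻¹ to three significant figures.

Athy: n(Z) = n₀ e^(−βZ) ⇒ n₁/n₂ = e^{β(Z₂−Z₁)} ⇒ β = ln(n₁/n₂)/(Z₂−Z₁)
β = ln(0.327/0.13) / (3.7 − 1.3) = ln(2.515) / 2.4 = 0.9224 / 2.4 = 0.3843 km⁻¹

0.384 km⁻¹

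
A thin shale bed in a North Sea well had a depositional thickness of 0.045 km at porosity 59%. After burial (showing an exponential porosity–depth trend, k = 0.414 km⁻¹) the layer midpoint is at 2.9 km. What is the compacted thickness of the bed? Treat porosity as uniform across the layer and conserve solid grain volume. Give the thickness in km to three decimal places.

0.022 km

Porosity at 2.9 km: n = 0.59·exp(−0.414×2.9) = 0.1776
Solid-volume conservation: h(1−n) = h₀(1−n₀) ⇒ h = h₀·(1−n₀)/(1−n)
h = 0.045 × (1 − 0.59)/(1 − 0.1776) = 0.045 × 0.4985 = 0.0224 km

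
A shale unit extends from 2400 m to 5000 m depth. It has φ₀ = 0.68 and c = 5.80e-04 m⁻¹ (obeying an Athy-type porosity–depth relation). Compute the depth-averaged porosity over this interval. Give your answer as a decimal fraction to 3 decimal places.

Working in km (1 km = 1000 m; c in km⁻¹ = c in m⁻¹ × 1000):
⟨φ⟩ = (1/(Z₂−Z₁)) ∫ φ₀ e^(−cZ) dZ = φ₀·(e^(−c·Z₁) − e^(−c·Z₂)) / (c·(Z₂−Z₁))
e^(−0.58×2.4) = 0.2486; e^(−0.58×5) = 0.0550
⟨φ⟩ = 0.68 × (0.2486 − 0.0550) / (0.58 × 2.6) = 0.68 × 0.1284 = 0.0873

0.087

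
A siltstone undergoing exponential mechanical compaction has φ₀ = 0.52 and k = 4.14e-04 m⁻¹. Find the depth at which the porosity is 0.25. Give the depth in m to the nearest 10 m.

Working in km (1 km = 1000 m; k in km⁻¹ = k in m⁻¹ × 1000):
Invert Athy's law: z = ln(φ₀/φ) / k
z = ln(0.52/0.25) / 0.414 = ln(2.08) / 0.414 = 0.7324 / 0.414 = 1.769 km

1770 m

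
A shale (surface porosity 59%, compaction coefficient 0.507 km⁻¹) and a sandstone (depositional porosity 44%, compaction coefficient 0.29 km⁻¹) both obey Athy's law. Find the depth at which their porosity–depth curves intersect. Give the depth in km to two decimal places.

Set phi₀ₐ e^(−cₐd) = phi₀ᵦ e^(−cᵦd) ⇒ ln(phi₀ₐ/phi₀ᵦ) = (cₐ − cᵦ)·d
d = ln(0.59/0.44) / (0.507 − 0.29) = 0.2933 / 0.217 = 1.352 km

1.35 km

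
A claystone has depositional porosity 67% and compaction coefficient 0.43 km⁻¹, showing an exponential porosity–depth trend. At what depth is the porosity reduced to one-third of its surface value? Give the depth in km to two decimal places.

2.55 km

φ/φ₀ = 1/3 ⇒ exp(−k·Z) = 1/3 ⇒ Z = ln(3) / k
Z = 1.0986 / 0.43 = 2.555 km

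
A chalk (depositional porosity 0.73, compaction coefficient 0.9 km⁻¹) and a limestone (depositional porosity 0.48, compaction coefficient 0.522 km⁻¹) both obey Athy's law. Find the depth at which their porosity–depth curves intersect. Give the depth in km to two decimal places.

Set phi₀ₐ e^(−kₐz) = phi₀ᵦ e^(−kᵦz) ⇒ ln(phi₀ₐ/phi₀ᵦ) = (kₐ − kᵦ)·z
z = ln(0.73/0.48) / (0.9 − 0.522) = 0.4193 / 0.378 = 1.109 km

1.11 km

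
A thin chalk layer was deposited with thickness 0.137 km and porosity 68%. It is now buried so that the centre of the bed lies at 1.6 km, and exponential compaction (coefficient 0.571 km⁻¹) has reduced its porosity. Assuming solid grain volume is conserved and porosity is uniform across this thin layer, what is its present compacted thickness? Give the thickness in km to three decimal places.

Porosity at 1.6 km: φ = 0.68·exp(−0.571×1.6) = 0.2727
Solid-volume conservation: h(1−φ) = h₀(1−φ₀) ⇒ h = h₀·(1−φ₀)/(1−φ)
h = 0.137 × (1 − 0.68)/(1 − 0.2727) = 0.137 × 0.4400 = 0.0603 km

0.060 km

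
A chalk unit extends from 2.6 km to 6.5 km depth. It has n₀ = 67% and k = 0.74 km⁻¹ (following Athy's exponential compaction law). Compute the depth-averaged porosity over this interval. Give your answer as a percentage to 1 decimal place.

⟨n⟩ = (1/(Z₂−Z₁)) ∫ n₀ e^(−kZ) dZ = n₀·(e^(−k·Z₁) − e^(−k·Z₂)) / (k·(Z₂−Z₁))
e^(−0.74×2.6) = 0.1460; e^(−0.74×6.5) = 0.0081
⟨n⟩ = 0.67 × (0.1460 − 0.0081) / (0.74 × 3.9) = 0.67 × 0.0478 = 0.0320

3.2%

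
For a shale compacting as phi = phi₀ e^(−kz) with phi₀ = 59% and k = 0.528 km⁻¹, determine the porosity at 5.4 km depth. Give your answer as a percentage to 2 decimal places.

phi = phi₀·exp(−k·z) = 0.59 × exp(−0.528 × 5.4) = 0.59 × exp(−2.851)
  = 0.59 × 0.0578 = 0.0341

3.41%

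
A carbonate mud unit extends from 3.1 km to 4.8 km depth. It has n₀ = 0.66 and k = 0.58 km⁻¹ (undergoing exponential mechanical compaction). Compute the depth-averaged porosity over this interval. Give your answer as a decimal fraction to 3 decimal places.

⟨n⟩ = (1/(Z₂−Z₁)) ∫ n₀ e^(−kZ) dZ = n₀·(e^(−k·Z₁) − e^(−k·Z₂)) / (k·(Z₂−Z₁))
e^(−0.58×3.1) = 0.1656; e^(−0.58×4.8) = 0.0618
⟨n⟩ = 0.66 × (0.1656 − 0.0618) / (0.58 × 1.7) = 0.66 × 0.1053 = 0.0695

0.070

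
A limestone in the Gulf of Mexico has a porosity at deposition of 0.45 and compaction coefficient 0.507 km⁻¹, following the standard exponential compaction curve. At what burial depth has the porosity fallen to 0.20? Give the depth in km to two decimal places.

Invert Athy's law: Z = ln(φ₀/φ) / c
Z = ln(0.45/0.2) / 0.507 = ln(2.25) / 0.507 = 0.8109 / 0.507 = 1.599 km

1.60 km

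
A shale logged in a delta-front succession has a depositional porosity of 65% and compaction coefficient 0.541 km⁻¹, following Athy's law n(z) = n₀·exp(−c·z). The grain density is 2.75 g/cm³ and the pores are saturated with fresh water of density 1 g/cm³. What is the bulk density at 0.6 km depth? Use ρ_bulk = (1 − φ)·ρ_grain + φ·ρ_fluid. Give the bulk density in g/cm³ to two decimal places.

1.93 g/cm³

Porosity at depth: n = 0.65·exp(−0.541×0.6) = 0.65×0.7228 = 0.4698
Bulk density: ρ_b = (1−n)ρ_g + n·ρ_f = 0.5302×2.75 + 0.4698×1
       = 1.458 + 0.470 = 1.928 g/cm³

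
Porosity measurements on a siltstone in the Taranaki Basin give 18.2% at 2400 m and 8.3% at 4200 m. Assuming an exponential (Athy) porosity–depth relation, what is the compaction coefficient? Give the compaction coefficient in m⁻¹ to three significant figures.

0.000436 m⁻¹

Working in km (1 km = 1000 m; β in km⁻¹ = β in m⁻¹ × 1000):
Athy: n(d) = n₀ e^(−βd) ⇒ n₁/n₂ = e^{β(d₂−d₁)} ⇒ β = ln(n₁/n₂)/(d₂−d₁)
β = ln(0.182/0.083) / (4.2 − 2.4) = ln(2.193) / 1.8 = 0.7852 / 1.8 = 0.4362 km⁻¹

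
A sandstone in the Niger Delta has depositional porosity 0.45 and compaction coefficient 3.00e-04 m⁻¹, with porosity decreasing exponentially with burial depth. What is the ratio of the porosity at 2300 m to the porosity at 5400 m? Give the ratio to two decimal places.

2.53

Working in km (1 km = 1000 m; β in km⁻¹ = β in m⁻¹ × 1000):
phi(Z₁)/phi(Z₂) = e^(−β·Z₁)/e^(−β·Z₂) = e^{β(Z₂−Z₁)}
= exp(0.3 × 3.1) = exp(0.93) = 2.5345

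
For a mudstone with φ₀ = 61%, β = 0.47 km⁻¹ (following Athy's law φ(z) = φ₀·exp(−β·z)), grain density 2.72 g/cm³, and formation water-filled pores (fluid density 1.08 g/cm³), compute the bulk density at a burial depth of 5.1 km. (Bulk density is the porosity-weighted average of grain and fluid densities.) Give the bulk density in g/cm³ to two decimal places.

Porosity at depth: φ = 0.61·exp(−0.47×5.1) = 0.61×0.0910 = 0.0555
Bulk density: ρ_b = (1−φ)ρ_g + φ·ρ_f = 0.9445×2.72 + 0.0555×1.08
       = 2.569 + 0.060 = 2.629 g/cm³

2.63 g/cm³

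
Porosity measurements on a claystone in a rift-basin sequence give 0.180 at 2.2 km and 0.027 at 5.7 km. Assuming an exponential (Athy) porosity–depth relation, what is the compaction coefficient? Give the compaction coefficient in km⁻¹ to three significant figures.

Athy: phi(z) = phi₀ e^(−kz) ⇒ phi₁/phi₂ = e^{k(z₂−z₁)} ⇒ k = ln(phi₁/phi₂)/(z₂−z₁)
k = ln(0.18/0.027) / (5.7 − 2.2) = ln(6.667) / 3.5 = 1.8971 / 3.5 = 0.542 km⁻¹

0.542 km⁻¹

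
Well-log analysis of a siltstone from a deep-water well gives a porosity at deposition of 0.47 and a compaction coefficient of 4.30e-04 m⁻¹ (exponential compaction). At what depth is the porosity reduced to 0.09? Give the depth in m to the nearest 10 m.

3840 m

Working in km (1 km = 1000 m; k in km⁻¹ = k in m⁻¹ × 1000):
Invert Athy's law: Z = ln(phi₀/phi) / k
Z = ln(0.47/0.09) / 0.43 = ln(5.222) / 0.43 = 1.6529 / 0.43 = 3.844 km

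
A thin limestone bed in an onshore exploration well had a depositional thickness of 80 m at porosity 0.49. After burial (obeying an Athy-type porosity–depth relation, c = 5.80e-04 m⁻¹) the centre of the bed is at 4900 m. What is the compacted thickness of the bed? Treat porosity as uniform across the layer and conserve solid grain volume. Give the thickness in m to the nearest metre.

42 m

Working in km (1 km = 1000 m; c in km⁻¹ = c in m⁻¹ × 1000):
Porosity at 4.9 km: φ = 0.49·exp(−0.58×4.9) = 0.0286
Solid-volume conservation: h(1−φ) = h₀(1−φ₀) ⇒ h = h₀·(1−φ₀)/(1−φ)
h = 0.08 × (1 − 0.49)/(1 − 0.0286) = 0.08 × 0.5250 = 0.0420 km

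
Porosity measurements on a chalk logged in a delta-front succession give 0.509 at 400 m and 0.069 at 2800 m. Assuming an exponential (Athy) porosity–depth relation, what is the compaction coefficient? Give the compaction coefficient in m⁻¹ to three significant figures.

0.000833 m⁻¹

Working in km (1 km = 1000 m; c in km⁻¹ = c in m⁻¹ × 1000):
Athy: n(Z) = n₀ e^(−cZ) ⇒ n₁/n₂ = e^{c(Z₂−Z₁)} ⇒ c = ln(n₁/n₂)/(Z₂−Z₁)
c = ln(0.509/0.069) / (2.8 − 0.4) = ln(7.377) / 2.4 = 1.9983 / 2.4 = 0.8326 km⁻¹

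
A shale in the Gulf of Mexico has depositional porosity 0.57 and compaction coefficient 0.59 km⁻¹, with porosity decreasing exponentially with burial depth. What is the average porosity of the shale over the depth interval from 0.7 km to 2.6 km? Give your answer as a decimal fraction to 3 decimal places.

0.227

⟨φ⟩ = (1/(d₂−d₁)) ∫ φ₀ e^(−βd) dd = φ₀·(e^(−β·d₁) − e^(−β·d₂)) / (β·(d₂−d₁))
e^(−0.59×0.7) = 0.6617; e^(−0.59×2.6) = 0.2157
⟨φ⟩ = 0.57 × (0.6617 − 0.2157) / (0.59 × 1.9) = 0.57 × 0.3979 = 0.2268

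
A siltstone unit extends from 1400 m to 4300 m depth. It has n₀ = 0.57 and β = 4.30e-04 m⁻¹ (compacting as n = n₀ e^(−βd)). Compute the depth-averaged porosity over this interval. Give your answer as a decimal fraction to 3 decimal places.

0.178

Working in km (1 km = 1000 m; β in km⁻¹ = β in m⁻¹ × 1000):
⟨n⟩ = (1/(d₂−d₁)) ∫ n₀ e^(−βd) dd = n₀·(e^(−β·d₁) − e^(−β·d₂)) / (β·(d₂−d₁))
e^(−0.43×1.4) = 0.5477; e^(−0.43×4.3) = 0.1574
⟨n⟩ = 0.57 × (0.5477 − 0.1574) / (0.43 × 2.9) = 0.57 × 0.3130 = 0.1784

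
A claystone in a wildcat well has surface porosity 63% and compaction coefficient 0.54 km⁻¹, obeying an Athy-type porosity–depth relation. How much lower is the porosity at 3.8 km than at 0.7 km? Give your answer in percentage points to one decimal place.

φ(0.7) = 0.63·e^(−0.54×0.7) = 0.4317
φ(3.8) = 0.63·e^(−0.54×3.8) = 0.0809
Δφ = 0.4317 − 0.0809 = 0.3508

35.1 percentage points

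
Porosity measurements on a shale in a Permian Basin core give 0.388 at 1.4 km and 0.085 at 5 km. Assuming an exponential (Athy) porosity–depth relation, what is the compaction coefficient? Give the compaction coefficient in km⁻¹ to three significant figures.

Athy: n(z) = n₀ e^(−kz) ⇒ n₁/n₂ = e^{k(z₂−z₁)} ⇒ k = ln(n₁/n₂)/(z₂−z₁)
k = ln(0.388/0.085) / (5 − 1.4) = ln(4.565) / 3.6 = 1.5184 / 3.6 = 0.4218 km⁻¹

0.422 km⁻¹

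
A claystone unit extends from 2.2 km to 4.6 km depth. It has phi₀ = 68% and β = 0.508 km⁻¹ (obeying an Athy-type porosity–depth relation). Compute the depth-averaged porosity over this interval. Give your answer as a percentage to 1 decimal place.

12.9%

⟨phi⟩ = (1/(d₂−d₁)) ∫ phi₀ e^(−βd) dd = phi₀·(e^(−β·d₁) − e^(−β·d₂)) / (β·(d₂−d₁))
e^(−0.508×2.2) = 0.3271; e^(−0.508×4.6) = 0.0966
⟨phi⟩ = 0.68 × (0.3271 − 0.0966) / (0.508 × 2.4) = 0.68 × 0.1890 = 0.1285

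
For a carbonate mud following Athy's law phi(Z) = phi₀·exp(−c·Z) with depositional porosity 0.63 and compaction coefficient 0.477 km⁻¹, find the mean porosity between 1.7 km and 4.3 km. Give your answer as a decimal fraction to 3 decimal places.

⟨phi⟩ = (1/(Z₂−Z₁)) ∫ phi₀ e^(−cZ) dZ = phi₀·(e^(−c·Z₁) − e^(−c·Z₂)) / (c·(Z₂−Z₁))
e^(−0.477×1.7) = 0.4445; e^(−0.477×4.3) = 0.1286
⟨phi⟩ = 0.63 × (0.4445 − 0.1286) / (0.477 × 2.6) = 0.63 × 0.2547 = 0.1605

0.160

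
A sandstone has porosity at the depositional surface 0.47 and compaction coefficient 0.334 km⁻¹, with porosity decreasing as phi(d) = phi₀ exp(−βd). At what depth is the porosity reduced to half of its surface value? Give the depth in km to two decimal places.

phi/phi₀ = 1/2 ⇒ exp(−β·d) = 1/2 ⇒ d = ln(2) / β
d = 0.6931 / 0.334 = 2.075 km

2.08 km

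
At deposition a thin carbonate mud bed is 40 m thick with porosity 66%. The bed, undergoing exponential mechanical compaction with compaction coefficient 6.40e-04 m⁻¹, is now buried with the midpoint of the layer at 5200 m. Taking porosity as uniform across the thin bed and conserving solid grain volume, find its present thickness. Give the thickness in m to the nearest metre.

14 m

Working in km (1 km = 1000 m; β in km⁻¹ = β in m⁻¹ × 1000):
Porosity at 5.2 km: phi = 0.66·exp(−0.64×5.2) = 0.0237
Solid-volume conservation: h(1−phi) = h₀(1−phi₀) ⇒ h = h₀·(1−phi₀)/(1−phi)
h = 0.04 × (1 − 0.66)/(1 − 0.0237) = 0.04 × 0.3482 = 0.0139 km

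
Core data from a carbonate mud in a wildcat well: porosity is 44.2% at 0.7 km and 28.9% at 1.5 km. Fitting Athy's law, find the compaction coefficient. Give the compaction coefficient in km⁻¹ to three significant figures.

Athy: φ(z) = φ₀ e^(−kz) ⇒ φ₁/φ₂ = e^{k(z₂−z₁)} ⇒ k = ln(φ₁/φ₂)/(z₂−z₁)
k = ln(0.442/0.289) / (1.5 − 0.7) = ln(1.529) / 0.8 = 0.4249 / 0.8 = 0.5311 km⁻¹

0.531 km⁻¹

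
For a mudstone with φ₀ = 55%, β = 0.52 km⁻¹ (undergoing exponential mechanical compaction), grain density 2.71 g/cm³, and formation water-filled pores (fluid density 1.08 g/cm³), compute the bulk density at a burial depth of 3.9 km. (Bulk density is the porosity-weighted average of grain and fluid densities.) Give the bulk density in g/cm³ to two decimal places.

2.59 g/cm³

Porosity at depth: φ = 0.55·exp(−0.52×3.9) = 0.55×0.1316 = 0.0724
Bulk density: ρ_b = (1−φ)ρ_g + φ·ρ_f = 0.9276×2.71 + 0.0724×1.08
       = 2.514 + 0.078 = 2.592 g/cm³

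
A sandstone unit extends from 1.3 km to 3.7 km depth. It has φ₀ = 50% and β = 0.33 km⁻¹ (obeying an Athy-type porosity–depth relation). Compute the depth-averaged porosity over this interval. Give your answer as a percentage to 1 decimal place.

22.5%

⟨φ⟩ = (1/(Z₂−Z₁)) ∫ φ₀ e^(−βZ) dZ = φ₀·(e^(−β·Z₁) − e^(−β·Z₂)) / (β·(Z₂−Z₁))
e^(−0.33×1.3) = 0.6512; e^(−0.33×3.7) = 0.2949
⟨φ⟩ = 0.5 × (0.6512 − 0.2949) / (0.33 × 2.4) = 0.5 × 0.4498 = 0.2249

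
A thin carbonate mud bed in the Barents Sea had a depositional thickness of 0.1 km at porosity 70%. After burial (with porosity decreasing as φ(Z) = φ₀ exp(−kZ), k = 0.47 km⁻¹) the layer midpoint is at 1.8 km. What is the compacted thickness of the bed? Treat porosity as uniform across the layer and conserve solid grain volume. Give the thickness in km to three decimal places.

0.043 km

Porosity at 1.8 km: φ = 0.7·exp(−0.47×1.8) = 0.3004
Solid-volume conservation: h(1−φ) = h₀(1−φ₀) ⇒ h = h₀·(1−φ₀)/(1−φ)
h = 0.1 × (1 − 0.7)/(1 − 0.3004) = 0.1 × 0.4288 = 0.0429 km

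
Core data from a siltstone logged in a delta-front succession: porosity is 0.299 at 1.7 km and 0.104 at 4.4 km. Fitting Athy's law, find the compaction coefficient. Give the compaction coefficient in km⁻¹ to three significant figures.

0.391 km⁻¹

Athy: n(Z) = n₀ e^(−cZ) ⇒ n₁/n₂ = e^{c(Z₂−Z₁)} ⇒ c = ln(n₁/n₂)/(Z₂−Z₁)
c = ln(0.299/0.104) / (4.4 − 1.7) = ln(2.875) / 2.7 = 1.0561 / 2.7 = 0.3911 km⁻¹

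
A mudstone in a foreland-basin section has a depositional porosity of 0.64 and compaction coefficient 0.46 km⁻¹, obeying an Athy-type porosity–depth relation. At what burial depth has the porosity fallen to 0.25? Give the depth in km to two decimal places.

2.04 km

Invert Athy's law: Z = ln(phi₀/phi) / k
Z = ln(0.64/0.25) / 0.46 = ln(2.56) / 0.46 = 0.9400 / 0.46 = 2.043 km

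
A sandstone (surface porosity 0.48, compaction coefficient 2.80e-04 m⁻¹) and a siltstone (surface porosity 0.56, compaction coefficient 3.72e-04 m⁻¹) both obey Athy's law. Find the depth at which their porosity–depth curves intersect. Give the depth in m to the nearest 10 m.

Working in km (1 km = 1000 m; β in km⁻¹ = β in m⁻¹ × 1000):
Set n₀ₐ e^(−βₐd) = n₀ᵦ e^(−βᵦd) ⇒ ln(n₀ₐ/n₀ᵦ) = (βₐ − βᵦ)·d
d = ln(0.48/0.56) / (0.28 − 0.372) = -0.1542 / -0.092 = 1.676 km

1680 m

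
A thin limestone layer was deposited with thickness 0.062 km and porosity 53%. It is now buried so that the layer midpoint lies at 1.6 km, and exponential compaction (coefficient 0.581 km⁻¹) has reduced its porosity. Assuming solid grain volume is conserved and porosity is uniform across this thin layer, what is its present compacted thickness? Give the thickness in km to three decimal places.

Porosity at 1.6 km: n = 0.53·exp(−0.581×1.6) = 0.2092
Solid-volume conservation: h(1−n) = h₀(1−n₀) ⇒ h = h₀·(1−n₀)/(1−n)
h = 0.062 × (1 − 0.53)/(1 − 0.2092) = 0.062 × 0.5943 = 0.0368 km

0.037 km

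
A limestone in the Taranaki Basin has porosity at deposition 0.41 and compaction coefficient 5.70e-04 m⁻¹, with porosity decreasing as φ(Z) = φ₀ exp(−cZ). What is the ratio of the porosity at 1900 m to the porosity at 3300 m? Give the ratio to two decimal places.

2.22

Working in km (1 km = 1000 m; c in km⁻¹ = c in m⁻¹ × 1000):
φ(Z₁)/φ(Z₂) = e^(−c·Z₁)/e^(−c·Z₂) = e^{c(Z₂−Z₁)}
= exp(0.57 × 1.4) = exp(0.798) = 2.2211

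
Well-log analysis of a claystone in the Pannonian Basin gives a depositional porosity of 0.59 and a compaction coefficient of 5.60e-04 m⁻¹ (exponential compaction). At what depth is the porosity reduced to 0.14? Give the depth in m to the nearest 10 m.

Working in km (1 km = 1000 m; c in km⁻¹ = c in m⁻¹ × 1000):
Invert Athy's law: Z = ln(n₀/n) / c
Z = ln(0.59/0.14) / 0.56 = ln(4.214) / 0.56 = 1.4385 / 0.56 = 2.569 km

2570 m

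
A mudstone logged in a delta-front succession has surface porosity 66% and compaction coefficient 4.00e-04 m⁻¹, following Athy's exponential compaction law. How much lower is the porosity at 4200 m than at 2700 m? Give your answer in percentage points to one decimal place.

10.1 percentage points

Working in km (1 km = 1000 m; c in km⁻¹ = c in m⁻¹ × 1000):
n(2.7) = 0.66·e^(−0.4×2.7) = 0.2241
n(4.2) = 0.66·e^(−0.4×4.2) = 0.1230
Δn = 0.2241 − 0.1230 = 0.1011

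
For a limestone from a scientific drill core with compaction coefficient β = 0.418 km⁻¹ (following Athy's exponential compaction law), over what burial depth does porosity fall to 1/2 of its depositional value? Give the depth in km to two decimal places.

1.66 km

phi/phi₀ = 1/2 ⇒ exp(−β·Z) = 1/2 ⇒ Z = ln(2) / β
Z = 0.6931 / 0.418 = 1.658 km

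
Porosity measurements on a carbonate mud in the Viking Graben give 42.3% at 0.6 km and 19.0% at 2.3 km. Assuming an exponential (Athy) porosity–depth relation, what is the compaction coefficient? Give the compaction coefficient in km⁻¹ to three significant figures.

Athy: n(z) = n₀ e^(−kz) ⇒ n₁/n₂ = e^{k(z₂−z₁)} ⇒ k = ln(n₁/n₂)/(z₂−z₁)
k = ln(0.423/0.19) / (2.3 − 0.6) = ln(2.226) / 1.7 = 0.8003 / 1.7 = 0.4708 km⁻¹

0.471 km⁻¹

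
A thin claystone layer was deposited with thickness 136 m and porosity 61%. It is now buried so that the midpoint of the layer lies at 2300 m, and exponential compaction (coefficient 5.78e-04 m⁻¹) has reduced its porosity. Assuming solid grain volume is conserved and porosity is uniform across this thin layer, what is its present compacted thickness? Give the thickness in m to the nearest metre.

Working in km (1 km = 1000 m; k in km⁻¹ = k in m⁻¹ × 1000):
Porosity at 2.3 km: phi = 0.61·exp(−0.578×2.3) = 0.1614
Solid-volume conservation: h(1−phi) = h₀(1−phi₀) ⇒ h = h₀·(1−phi₀)/(1−phi)
h = 0.136 × (1 − 0.61)/(1 − 0.1614) = 0.136 × 0.4651 = 0.0633 km

63 m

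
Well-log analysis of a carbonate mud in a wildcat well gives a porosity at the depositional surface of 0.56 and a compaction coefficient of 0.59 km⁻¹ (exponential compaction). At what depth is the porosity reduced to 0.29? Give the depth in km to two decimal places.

Invert Athy's law: d = ln(phi₀/phi) / c
d = ln(0.56/0.29) / 0.59 = ln(1.931) / 0.59 = 0.6581 / 0.59 = 1.115 km

1.12 km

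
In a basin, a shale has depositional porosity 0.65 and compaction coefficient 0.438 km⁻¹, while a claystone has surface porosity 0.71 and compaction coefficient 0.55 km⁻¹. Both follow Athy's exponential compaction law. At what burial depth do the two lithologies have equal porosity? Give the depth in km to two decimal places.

0.79 km

Set n₀ₐ e^(−cₐz) = n₀ᵦ e^(−cᵦz) ⇒ ln(n₀ₐ/n₀ᵦ) = (cₐ − cᵦ)·z
z = ln(0.65/0.71) / (0.438 − 0.55) = -0.0883 / -0.112 = 0.788 km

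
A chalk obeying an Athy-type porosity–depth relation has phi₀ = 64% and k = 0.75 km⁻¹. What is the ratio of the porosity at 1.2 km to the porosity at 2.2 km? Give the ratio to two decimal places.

2.12

phi(z₁)/phi(z₂) = e^(−k·z₁)/e^(−k·z₂) = e^{k(z₂−z₁)}
= exp(0.75 × 1) = exp(0.75) = 2.1170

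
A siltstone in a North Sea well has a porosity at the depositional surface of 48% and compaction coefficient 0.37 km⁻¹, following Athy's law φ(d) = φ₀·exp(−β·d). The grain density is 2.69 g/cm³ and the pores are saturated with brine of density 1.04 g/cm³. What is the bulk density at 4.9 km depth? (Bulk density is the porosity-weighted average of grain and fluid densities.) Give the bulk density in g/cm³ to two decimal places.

2.56 g/cm³

Porosity at depth: φ = 0.48·exp(−0.37×4.9) = 0.48×0.1632 = 0.0783
Bulk density: ρ_b = (1−φ)ρ_g + φ·ρ_f = 0.9217×2.69 + 0.0783×1.04
       = 2.479 + 0.081 = 2.561 g/cm³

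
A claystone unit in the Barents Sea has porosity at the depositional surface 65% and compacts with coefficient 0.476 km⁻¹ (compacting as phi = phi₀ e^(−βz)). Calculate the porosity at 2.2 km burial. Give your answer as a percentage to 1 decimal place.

phi = phi₀·exp(−β·z) = 0.65 × exp(−0.476 × 2.2) = 0.65 × exp(−1.047)
  = 0.65 × 0.3509 = 0.2281

22.8%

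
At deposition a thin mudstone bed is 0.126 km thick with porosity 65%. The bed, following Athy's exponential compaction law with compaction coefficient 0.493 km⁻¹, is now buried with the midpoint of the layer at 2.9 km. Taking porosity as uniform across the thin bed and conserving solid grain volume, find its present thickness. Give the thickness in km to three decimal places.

Porosity at 2.9 km: φ = 0.65·exp(−0.493×2.9) = 0.1556
Solid-volume conservation: h(1−φ) = h₀(1−φ₀) ⇒ h = h₀·(1−φ₀)/(1−φ)
h = 0.126 × (1 − 0.65)/(1 − 0.1556) = 0.126 × 0.4145 = 0.0522 km

0.052 km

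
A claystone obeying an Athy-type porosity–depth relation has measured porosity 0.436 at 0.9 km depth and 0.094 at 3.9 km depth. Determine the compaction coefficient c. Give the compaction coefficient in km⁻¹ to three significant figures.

0.511 km⁻¹

Athy: φ(Z) = φ₀ e^(−cZ) ⇒ φ₁/φ₂ = e^{c(Z₂−Z₁)} ⇒ c = ln(φ₁/φ₂)/(Z₂−Z₁)
c = ln(0.436/0.094) / (3.9 − 0.9) = ln(4.638) / 3 = 1.5343 / 3 = 0.5114 km⁻¹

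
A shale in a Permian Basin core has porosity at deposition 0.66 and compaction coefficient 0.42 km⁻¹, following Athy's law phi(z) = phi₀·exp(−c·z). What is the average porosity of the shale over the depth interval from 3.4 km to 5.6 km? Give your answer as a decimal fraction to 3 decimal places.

0.103

⟨phi⟩ = (1/(z₂−z₁)) ∫ phi₀ e^(−cz) dz = phi₀·(e^(−c·z₁) − e^(−c·z₂)) / (c·(z₂−z₁))
e^(−0.42×3.4) = 0.2398; e^(−0.42×5.6) = 0.0952
⟨phi⟩ = 0.66 × (0.2398 − 0.0952) / (0.42 × 2.2) = 0.66 × 0.1565 = 0.1033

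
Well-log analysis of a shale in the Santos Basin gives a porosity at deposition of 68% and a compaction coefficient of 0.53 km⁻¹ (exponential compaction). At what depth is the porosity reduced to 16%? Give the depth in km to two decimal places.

2.73 km

Invert Athy's law: d = ln(φ₀/φ) / k
d = ln(0.68/0.16) / 0.53 = ln(4.25) / 0.53 = 1.4469 / 0.53 = 2.730 km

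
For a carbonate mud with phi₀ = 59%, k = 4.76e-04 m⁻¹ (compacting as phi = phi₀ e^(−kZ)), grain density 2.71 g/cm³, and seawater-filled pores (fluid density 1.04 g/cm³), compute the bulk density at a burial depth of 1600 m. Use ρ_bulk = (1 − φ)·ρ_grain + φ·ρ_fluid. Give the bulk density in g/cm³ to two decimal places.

2.25 g/cm³

Working in km (1 km = 1000 m; k in km⁻¹ = k in m⁻¹ × 1000):
Porosity at depth: phi = 0.59·exp(−0.476×1.6) = 0.59×0.4669 = 0.2755
Bulk density: ρ_b = (1−phi)ρ_g + phi·ρ_f = 0.7245×2.71 + 0.2755×1.04
       = 1.963 + 0.287 = 2.250 g/cm³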